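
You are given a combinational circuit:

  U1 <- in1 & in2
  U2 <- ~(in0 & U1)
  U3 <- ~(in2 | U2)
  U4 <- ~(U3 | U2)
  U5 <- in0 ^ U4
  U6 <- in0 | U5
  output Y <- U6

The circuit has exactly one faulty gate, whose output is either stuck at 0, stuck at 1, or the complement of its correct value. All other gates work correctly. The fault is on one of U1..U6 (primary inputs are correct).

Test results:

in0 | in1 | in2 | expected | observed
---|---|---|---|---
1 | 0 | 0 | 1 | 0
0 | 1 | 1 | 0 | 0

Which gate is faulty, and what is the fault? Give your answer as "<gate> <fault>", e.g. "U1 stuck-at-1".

Fault-free values for test 1 (in0=1, in1=0, in2=0): U1=0, U2=1, U3=0, U4=0, U5=1, U6=1, giving Y=1. Observed 0.
Test 1: faults giving observed 0 are {U6 stuck-at-0, U6 inverted output}.
Test 2 (in0=0, in1=1, in2=1): fault-free U1=1, U2=1, U3=0, U4=0, U5=0, U6=0 → 0; observed 0. Eliminates U6 inverted output.
Only U6 stuck-at-0 is consistent with every test.

U6 stuck-at-0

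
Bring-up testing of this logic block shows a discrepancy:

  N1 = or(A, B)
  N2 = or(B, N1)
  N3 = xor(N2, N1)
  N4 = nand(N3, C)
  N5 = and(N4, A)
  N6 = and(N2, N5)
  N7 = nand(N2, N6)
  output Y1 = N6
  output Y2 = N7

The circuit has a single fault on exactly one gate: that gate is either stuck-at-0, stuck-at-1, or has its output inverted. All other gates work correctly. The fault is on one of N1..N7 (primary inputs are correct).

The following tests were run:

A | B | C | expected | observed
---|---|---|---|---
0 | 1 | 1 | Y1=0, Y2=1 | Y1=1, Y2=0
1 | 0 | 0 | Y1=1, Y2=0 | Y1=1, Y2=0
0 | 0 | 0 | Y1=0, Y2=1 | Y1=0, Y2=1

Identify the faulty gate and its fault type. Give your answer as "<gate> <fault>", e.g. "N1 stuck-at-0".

N5 stuck-at-1

Fault-free values for test 1 (A=0, B=1, C=1): N1=1, N2=1, N3=0, N4=1, N5=0, N6=0, N7=1, giving Y1=0, Y2=1. Observed Y1=1, Y2=0.
Test 1: faults giving observed Y1=1, Y2=0 are {N5 stuck-at-1, N5 inverted output, N6 stuck-at-1, N6 inverted output}.
Test 2 (A=1, B=0, C=0): fault-free N1=1, N2=1, N3=0, N4=1, N5=1, N6=1, N7=0 → Y1=1, Y2=0; observed Y1=1, Y2=0. Eliminates N5 inverted output, N6 inverted output.
Test 3 (A=0, B=0, C=0): fault-free N1=0, N2=0, N3=0, N4=1, N5=0, N6=0, N7=1 → Y1=0, Y2=1; observed Y1=0, Y2=1. Eliminates N6 stuck-at-1.
Only N5 stuck-at-1 is consistent with every test.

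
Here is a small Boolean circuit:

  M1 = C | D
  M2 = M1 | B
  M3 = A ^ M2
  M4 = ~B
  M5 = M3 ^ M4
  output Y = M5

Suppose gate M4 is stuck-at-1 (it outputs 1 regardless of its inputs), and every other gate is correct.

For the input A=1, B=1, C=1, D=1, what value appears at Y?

Propagate with M4 forced: M1=1, M2=1, M3=0, M4=1 [stuck-at-1], M5=1.
So Y = 1. (Without the fault it would be 0.)

1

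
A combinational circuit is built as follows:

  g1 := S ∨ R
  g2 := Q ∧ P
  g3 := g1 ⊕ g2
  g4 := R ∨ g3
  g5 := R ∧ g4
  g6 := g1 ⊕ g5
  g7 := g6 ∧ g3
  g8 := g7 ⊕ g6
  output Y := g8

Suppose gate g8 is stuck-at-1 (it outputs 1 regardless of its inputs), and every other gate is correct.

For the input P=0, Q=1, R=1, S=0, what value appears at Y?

1

Propagate with g8 forced: g1=1, g2=0, g3=1, g4=1, g5=1, g6=0, g7=0, g8=1 [stuck-at-1].
So Y = 1. (Without the fault it would be 0.)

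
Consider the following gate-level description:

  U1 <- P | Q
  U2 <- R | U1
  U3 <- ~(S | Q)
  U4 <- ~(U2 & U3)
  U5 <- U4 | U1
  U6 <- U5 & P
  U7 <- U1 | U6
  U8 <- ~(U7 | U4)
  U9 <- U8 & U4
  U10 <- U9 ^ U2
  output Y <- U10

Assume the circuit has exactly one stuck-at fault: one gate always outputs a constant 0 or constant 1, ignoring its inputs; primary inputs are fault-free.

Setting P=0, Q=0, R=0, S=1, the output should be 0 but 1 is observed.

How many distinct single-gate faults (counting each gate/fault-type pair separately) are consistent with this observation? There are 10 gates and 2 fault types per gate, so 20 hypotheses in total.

5

Fault-free: U1=0, U2=0, U3=0, U4=1, U5=1, U6=0, U7=0, U8=0, U9=0, U10=0 → 0. Observed 1.
  U1: stuck-at-1 ✓; others ✗
  U2: stuck-at-1 ✓; others ✗
  U3: none of the 2 fault types match ✗
  U4: none of the 2 fault types match ✗
  U5: none of the 2 fault types match ✗
  U6: none of the 2 fault types match ✗
  U7: none of the 2 fault types match ✗
  U8: stuck-at-1 ✓; others ✗
  U9: stuck-at-1 ✓; others ✗
  U10: stuck-at-1 ✓; others ✗
Consistent faults: {U1 stuck-at-1, U2 stuck-at-1, U8 stuck-at-1, U9 stuck-at-1, U10 stuck-at-1} — 5 in all.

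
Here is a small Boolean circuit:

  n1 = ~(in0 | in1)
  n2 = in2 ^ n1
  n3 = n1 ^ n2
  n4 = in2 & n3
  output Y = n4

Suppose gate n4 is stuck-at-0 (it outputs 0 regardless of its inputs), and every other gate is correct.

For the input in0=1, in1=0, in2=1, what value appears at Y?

0

Propagate with n4 forced: n1=0, n2=1, n3=1, n4=0 [stuck-at-0].
So Y = 0. (Without the fault it would be 1.)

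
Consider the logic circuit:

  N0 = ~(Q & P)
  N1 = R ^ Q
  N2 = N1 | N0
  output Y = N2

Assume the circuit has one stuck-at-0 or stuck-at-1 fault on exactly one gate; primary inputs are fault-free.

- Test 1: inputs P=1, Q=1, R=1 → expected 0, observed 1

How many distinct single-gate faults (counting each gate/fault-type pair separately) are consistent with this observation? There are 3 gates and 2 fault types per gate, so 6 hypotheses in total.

3

Fault-free: N0=0, N1=0, N2=0 → 0. Observed 1.
  N0 stuck-at-0: output 0 ✗
  N0 stuck-at-1: output 1 ✓
  N1 stuck-at-0: output 0 ✗
  N1 stuck-at-1: output 1 ✓
  N2 stuck-at-0: output 0 ✗
  N2 stuck-at-1: output 1 ✓
Consistent faults: {N0 stuck-at-1, N1 stuck-at-1, N2 stuck-at-1} — 3 in all.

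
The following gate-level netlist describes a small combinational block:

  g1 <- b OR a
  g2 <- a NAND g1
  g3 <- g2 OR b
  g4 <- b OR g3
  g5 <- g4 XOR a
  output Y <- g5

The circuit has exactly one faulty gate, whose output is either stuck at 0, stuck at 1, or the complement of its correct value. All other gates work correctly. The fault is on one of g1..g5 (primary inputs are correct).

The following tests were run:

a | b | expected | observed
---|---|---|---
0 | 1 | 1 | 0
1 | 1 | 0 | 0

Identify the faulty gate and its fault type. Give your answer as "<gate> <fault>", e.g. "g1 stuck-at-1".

Fault-free values for test 1 (a=0, b=1): g1=1, g2=1, g3=1, g4=1, g5=1, giving Y=1. Observed 0.
Test 1: faults giving observed 0 are {g4 stuck-at-0, g4 inverted output, g5 stuck-at-0, g5 inverted output}.
Test 2 (a=1, b=1): fault-free g1=1, g2=0, g3=1, g4=1, g5=0 → 0; observed 0. Eliminates g4 stuck-at-0, g4 inverted output, g5 inverted output.
Only g5 stuck-at-0 is consistent with every test.

g5 stuck-at-0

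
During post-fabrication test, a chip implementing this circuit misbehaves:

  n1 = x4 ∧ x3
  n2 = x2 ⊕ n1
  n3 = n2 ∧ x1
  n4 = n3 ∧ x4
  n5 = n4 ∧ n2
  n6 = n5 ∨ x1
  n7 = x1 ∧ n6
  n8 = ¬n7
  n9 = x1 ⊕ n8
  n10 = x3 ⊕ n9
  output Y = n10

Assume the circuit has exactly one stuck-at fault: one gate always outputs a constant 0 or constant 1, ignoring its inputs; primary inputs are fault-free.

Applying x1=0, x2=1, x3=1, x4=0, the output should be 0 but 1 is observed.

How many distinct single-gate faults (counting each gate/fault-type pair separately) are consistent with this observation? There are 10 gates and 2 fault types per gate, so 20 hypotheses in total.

Fault-free: n1=0, n2=1, n3=0, n4=0, n5=0, n6=0, n7=0, n8=1, n9=1, n10=0 → 0. Observed 1.
  n1: none of the 2 fault types match ✗
  n2: none of the 2 fault types match ✗
  n3: none of the 2 fault types match ✗
  n4: none of the 2 fault types match ✗
  n5: none of the 2 fault types match ✗
  n6: none of the 2 fault types match ✗
  n7: stuck-at-1 ✓; others ✗
  n8: stuck-at-0 ✓; others ✗
  n9: stuck-at-0 ✓; others ✗
  n10: stuck-at-1 ✓; others ✗
Consistent faults: {n7 stuck-at-1, n8 stuck-at-0, n9 stuck-at-0, n10 stuck-at-1} — 4 in all.

4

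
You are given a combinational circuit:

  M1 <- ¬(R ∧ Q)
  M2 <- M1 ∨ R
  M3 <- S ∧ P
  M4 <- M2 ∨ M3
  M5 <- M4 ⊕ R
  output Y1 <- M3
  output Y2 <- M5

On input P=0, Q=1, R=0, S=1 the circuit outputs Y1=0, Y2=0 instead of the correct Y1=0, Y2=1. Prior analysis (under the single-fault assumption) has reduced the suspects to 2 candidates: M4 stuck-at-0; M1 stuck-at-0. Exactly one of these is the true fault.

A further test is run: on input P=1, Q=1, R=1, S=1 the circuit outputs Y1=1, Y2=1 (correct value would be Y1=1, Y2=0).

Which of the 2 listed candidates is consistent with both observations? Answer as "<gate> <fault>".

Evaluate each candidate on input P=1, Q=1, R=1, S=1:
  M4 stuck-at-0: M1=0, M2=1, M3=1, M4=0 [stuck-at-0], M5=1 → Y1=1, Y2=1 — matches
  M1 stuck-at-0: M1=0 [stuck-at-0], M2=1, M3=1, M4=1, M5=0 → Y1=1, Y2=0 — eliminated
Only M4 stuck-at-0 reproduces the observed Y1=1, Y2=1.

M4 stuck-at-0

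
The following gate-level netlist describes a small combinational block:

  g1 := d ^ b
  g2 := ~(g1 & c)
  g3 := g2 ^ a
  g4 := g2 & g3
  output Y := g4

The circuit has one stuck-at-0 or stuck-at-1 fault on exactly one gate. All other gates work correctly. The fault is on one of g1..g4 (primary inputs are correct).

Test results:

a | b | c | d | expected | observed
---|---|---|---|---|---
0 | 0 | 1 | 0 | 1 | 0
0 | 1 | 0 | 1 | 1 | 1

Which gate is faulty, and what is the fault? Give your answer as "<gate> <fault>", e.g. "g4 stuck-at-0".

Fault-free values for test 1 (a=0, b=0, c=1, d=0): g1=0, g2=1, g3=1, g4=1, giving Y=1. Observed 0.
Test 1: faults giving observed 0 are {g1 stuck-at-1, g2 stuck-at-0, g3 stuck-at-0, g4 stuck-at-0}.
Test 2 (a=0, b=1, c=0, d=1): fault-free g1=0, g2=1, g3=1, g4=1 → 1; observed 1. Eliminates g2 stuck-at-0, g3 stuck-at-0, g4 stuck-at-0.
Only g1 stuck-at-1 is consistent with every test.

g1 stuck-at-1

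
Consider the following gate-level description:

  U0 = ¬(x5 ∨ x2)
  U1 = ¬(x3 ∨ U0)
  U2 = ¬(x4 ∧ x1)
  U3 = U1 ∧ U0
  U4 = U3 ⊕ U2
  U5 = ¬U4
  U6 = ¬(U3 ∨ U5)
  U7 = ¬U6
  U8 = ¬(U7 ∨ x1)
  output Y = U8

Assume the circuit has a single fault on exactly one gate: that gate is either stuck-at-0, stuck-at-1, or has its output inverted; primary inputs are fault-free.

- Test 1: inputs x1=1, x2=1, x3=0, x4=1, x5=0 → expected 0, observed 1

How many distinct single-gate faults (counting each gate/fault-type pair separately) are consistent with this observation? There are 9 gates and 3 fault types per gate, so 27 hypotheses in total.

2

Fault-free: U0=0, U1=1, U2=0, U3=0, U4=0, U5=1, U6=0, U7=1, U8=0 → 0. Observed 1.
  U0: none of the 3 fault types match ✗
  U1: none of the 3 fault types match ✗
  U2: none of the 3 fault types match ✗
  U3: none of the 3 fault types match ✗
  U4: none of the 3 fault types match ✗
  U5: none of the 3 fault types match ✗
  U6: none of the 3 fault types match ✗
  U7: none of the 3 fault types match ✗
  U8: stuck-at-1, inverted output ✓; others ✗
Consistent faults: {U8 stuck-at-1, U8 inverted output} — 2 in all.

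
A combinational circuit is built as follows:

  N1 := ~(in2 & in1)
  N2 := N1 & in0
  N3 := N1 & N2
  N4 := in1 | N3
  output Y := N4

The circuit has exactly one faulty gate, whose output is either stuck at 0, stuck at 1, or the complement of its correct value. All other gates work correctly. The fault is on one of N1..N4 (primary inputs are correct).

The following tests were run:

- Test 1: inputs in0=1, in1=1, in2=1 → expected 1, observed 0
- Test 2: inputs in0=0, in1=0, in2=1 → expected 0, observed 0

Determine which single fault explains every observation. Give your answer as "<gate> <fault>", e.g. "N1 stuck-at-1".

N4 stuck-at-0

Fault-free values for test 1 (in0=1, in1=1, in2=1): N1=0, N2=0, N3=0, N4=1, giving Y=1. Observed 0.
Test 1: faults giving observed 0 are {N4 stuck-at-0, N4 inverted output}.
Test 2 (in0=0, in1=0, in2=1): fault-free N1=1, N2=0, N3=0, N4=0 → 0; observed 0. Eliminates N4 inverted output.
Only N4 stuck-at-0 is consistent with every test.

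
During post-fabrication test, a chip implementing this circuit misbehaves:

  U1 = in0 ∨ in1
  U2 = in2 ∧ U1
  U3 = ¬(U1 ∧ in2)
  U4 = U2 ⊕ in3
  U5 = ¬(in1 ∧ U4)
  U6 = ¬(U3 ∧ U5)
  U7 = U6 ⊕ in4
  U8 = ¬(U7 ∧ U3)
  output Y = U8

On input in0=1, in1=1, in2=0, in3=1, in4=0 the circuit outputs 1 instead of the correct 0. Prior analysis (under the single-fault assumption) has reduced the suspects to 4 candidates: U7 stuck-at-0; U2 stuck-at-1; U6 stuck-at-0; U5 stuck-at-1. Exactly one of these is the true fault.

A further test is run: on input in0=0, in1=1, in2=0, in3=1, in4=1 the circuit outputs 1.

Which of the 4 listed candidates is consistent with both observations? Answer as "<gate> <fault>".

U7 stuck-at-0

Evaluate each candidate on input in0=0, in1=1, in2=0, in3=1, in4=1:
  U7 stuck-at-0: U1=1, U2=0, U3=1, U4=1, U5=0, U6=1, U7=0 [stuck-at-0], U8=1 → 1 — matches
  U2 stuck-at-1: U1=1, U2=1 [stuck-at-1], U3=1, U4=0, U5=1, U6=0, U7=1, U8=0 → 0 — eliminated
  U6 stuck-at-0: U1=1, U2=0, U3=1, U4=1, U5=0, U6=0 [stuck-at-0], U7=1, U8=0 → 0 — eliminated
  U5 stuck-at-1: U1=1, U2=0, U3=1, U4=1, U5=1 [stuck-at-1], U6=0, U7=1, U8=0 → 0 — eliminated
Only U7 stuck-at-0 reproduces the observed 1.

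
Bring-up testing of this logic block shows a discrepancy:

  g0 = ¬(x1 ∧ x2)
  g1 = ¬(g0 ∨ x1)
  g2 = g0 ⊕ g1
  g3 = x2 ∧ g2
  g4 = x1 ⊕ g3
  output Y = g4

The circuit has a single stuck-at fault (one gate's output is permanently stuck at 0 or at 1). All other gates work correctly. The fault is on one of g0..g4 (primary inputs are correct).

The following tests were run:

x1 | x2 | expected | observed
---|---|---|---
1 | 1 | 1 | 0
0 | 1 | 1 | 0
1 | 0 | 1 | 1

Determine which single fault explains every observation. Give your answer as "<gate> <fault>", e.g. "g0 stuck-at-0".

Fault-free values for test 1 (x1=1, x2=1): g0=0, g1=0, g2=0, g3=0, g4=1, giving Y=1. Observed 0.
Test 1: faults giving observed 0 are {g0 stuck-at-1, g1 stuck-at-1, g2 stuck-at-1, g3 stuck-at-1, g4 stuck-at-0}.
Test 2 (x1=0, x2=1): fault-free g0=1, g1=0, g2=1, g3=1, g4=1 → 1; observed 0. Eliminates g0 stuck-at-1, g2 stuck-at-1, g3 stuck-at-1.
Test 3 (x1=1, x2=0): fault-free g0=1, g1=0, g2=1, g3=0, g4=1 → 1; observed 1. Eliminates g4 stuck-at-0.
Only g1 stuck-at-1 is consistent with every test.

g1 stuck-at-1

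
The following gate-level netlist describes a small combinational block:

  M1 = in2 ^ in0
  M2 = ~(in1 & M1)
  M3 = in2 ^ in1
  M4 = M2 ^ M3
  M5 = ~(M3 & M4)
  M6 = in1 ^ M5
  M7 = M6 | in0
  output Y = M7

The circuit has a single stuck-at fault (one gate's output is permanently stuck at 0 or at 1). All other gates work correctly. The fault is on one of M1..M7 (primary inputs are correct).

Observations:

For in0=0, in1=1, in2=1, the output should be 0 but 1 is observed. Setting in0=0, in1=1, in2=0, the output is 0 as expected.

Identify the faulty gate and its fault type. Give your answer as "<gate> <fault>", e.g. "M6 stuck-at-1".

M3 stuck-at-1

Fault-free values for test 1 (in0=0, in1=1, in2=1): M1=1, M2=0, M3=0, M4=0, M5=1, M6=0, M7=0, giving Y=0. Observed 1.
Test 1: faults giving observed 1 are {M3 stuck-at-1, M5 stuck-at-0, M6 stuck-at-1, M7 stuck-at-1}.
Test 2 (in0=0, in1=1, in2=0): fault-free M1=0, M2=1, M3=1, M4=0, M5=1, M6=0, M7=0 → 0; observed 0. Eliminates M5 stuck-at-0, M6 stuck-at-1, M7 stuck-at-1.
Only M3 stuck-at-1 is consistent with every test.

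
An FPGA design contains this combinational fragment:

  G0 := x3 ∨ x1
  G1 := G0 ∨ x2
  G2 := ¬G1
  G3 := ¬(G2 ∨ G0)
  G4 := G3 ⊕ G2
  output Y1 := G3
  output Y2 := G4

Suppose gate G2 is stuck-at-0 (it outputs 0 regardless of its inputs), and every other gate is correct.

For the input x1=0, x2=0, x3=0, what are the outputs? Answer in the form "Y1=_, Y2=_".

Y1=1, Y2=1

Propagate with G2 forced: G0=0, G1=0, G2=0 [stuck-at-0], G3=1, G4=1.
So the outputs are Y1=1, Y2=1. (Without the fault they would be Y1=0, Y2=1.)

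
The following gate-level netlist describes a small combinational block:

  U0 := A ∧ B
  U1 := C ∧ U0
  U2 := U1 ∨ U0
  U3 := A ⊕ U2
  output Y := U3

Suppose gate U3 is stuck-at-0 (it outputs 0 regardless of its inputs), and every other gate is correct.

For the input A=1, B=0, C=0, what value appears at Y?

Propagate with U3 forced: U0=0, U1=0, U2=0, U3=0 [stuck-at-0].
So Y = 0. (Without the fault it would be 1.)

0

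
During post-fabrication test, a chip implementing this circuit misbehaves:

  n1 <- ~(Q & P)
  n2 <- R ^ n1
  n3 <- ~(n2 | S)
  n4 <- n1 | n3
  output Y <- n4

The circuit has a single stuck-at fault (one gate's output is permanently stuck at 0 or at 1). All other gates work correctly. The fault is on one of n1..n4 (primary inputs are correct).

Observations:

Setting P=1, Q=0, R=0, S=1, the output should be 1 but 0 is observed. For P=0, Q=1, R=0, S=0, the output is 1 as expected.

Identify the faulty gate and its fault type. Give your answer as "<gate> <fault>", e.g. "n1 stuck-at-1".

Fault-free values for test 1 (P=1, Q=0, R=0, S=1): n1=1, n2=1, n3=0, n4=1, giving Y=1. Observed 0.
Test 1: faults giving observed 0 are {n1 stuck-at-0, n4 stuck-at-0}.
Test 2 (P=0, Q=1, R=0, S=0): fault-free n1=1, n2=1, n3=0, n4=1 → 1; observed 1. Eliminates n4 stuck-at-0.
Only n1 stuck-at-0 is consistent with every test.

n1 stuck-at-0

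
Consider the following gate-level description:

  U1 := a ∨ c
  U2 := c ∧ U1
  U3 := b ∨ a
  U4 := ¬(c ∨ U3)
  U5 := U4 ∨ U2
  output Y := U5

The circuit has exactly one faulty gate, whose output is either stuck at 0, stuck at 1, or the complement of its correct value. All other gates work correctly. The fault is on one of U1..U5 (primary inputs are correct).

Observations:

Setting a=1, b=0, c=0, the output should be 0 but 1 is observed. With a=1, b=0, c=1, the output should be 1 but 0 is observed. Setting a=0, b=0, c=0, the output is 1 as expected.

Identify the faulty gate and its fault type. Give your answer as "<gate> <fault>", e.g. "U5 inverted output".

Fault-free values for test 1 (a=1, b=0, c=0): U1=1, U2=0, U3=1, U4=0, U5=0, giving Y=0. Observed 1.
Test 1: faults giving observed 1 are {U2 stuck-at-1, U2 inverted output, U3 stuck-at-0, U3 inverted output, U4 stuck-at-1, U4 inverted output, U5 stuck-at-1, U5 inverted output}.
Test 2 (a=1, b=0, c=1): fault-free U1=1, U2=1, U3=1, U4=0, U5=1 → 1; observed 0. Eliminates U2 stuck-at-1, U3 stuck-at-0, U3 inverted output, U4 stuck-at-1, U4 inverted output, U5 stuck-at-1.
Test 3 (a=0, b=0, c=0): fault-free U1=0, U2=0, U3=0, U4=1, U5=1 → 1; observed 1. Eliminates U5 inverted output.
Only U2 inverted output is consistent with every test.

U2 inverted output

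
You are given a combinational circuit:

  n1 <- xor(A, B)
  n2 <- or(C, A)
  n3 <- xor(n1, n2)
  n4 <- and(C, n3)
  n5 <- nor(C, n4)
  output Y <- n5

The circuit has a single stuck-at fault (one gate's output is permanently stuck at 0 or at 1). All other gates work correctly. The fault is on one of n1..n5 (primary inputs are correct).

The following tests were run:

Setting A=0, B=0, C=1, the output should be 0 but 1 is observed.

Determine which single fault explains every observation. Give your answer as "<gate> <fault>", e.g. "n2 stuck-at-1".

Fault-free values for test 1 (A=0, B=0, C=1): n1=0, n2=1, n3=1, n4=1, n5=0, giving Y=0. Observed 1.
Test 1: faults giving observed 1 are {n5 stuck-at-1}.
Only n5 stuck-at-1 is consistent with every test.

n5 stuck-at-1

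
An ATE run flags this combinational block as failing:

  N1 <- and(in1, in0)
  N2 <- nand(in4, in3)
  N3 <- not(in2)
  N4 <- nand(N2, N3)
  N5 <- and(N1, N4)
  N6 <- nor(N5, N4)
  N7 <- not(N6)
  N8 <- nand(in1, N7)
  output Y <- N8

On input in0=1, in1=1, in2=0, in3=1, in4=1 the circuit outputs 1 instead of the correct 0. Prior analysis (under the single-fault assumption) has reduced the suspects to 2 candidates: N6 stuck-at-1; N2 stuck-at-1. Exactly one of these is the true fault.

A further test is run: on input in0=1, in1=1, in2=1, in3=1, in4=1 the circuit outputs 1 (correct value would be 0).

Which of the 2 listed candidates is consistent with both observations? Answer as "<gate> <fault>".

Evaluate each candidate on input in0=1, in1=1, in2=1, in3=1, in4=1:
  N6 stuck-at-1: N1=1, N2=0, N3=0, N4=1, N5=1, N6=1 [stuck-at-1], N7=0, N8=1 → 1 — matches
  N2 stuck-at-1: N1=1, N2=1 [stuck-at-1], N3=0, N4=1, N5=1, N6=0, N7=1, N8=0 → 0 — eliminated
Only N6 stuck-at-1 reproduces the observed 1.

N6 stuck-at-1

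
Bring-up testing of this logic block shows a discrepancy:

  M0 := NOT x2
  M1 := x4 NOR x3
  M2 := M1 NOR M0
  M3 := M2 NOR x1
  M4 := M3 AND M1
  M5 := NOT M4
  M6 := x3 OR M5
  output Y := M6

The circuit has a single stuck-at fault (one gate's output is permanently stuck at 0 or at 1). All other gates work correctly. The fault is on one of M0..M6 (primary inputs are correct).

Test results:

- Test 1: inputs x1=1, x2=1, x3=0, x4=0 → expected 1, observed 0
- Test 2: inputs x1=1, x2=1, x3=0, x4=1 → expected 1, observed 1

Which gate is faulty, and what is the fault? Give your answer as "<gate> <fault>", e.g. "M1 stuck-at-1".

Fault-free values for test 1 (x1=1, x2=1, x3=0, x4=0): M0=0, M1=1, M2=0, M3=0, M4=0, M5=1, M6=1, giving Y=1. Observed 0.
Test 1: faults giving observed 0 are {M3 stuck-at-1, M4 stuck-at-1, M5 stuck-at-0, M6 stuck-at-0}.
Test 2 (x1=1, x2=1, x3=0, x4=1): fault-free M0=0, M1=0, M2=1, M3=0, M4=0, M5=1, M6=1 → 1; observed 1. Eliminates M4 stuck-at-1, M5 stuck-at-0, M6 stuck-at-0.
Only M3 stuck-at-1 is consistent with every test.

M3 stuck-at-1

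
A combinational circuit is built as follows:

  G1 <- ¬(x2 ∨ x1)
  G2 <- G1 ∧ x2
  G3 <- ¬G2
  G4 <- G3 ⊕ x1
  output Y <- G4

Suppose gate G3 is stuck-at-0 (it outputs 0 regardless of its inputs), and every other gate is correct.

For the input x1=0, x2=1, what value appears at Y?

Propagate with G3 forced: G1=0, G2=0, G3=0 [stuck-at-0], G4=0.
So Y = 0. (Without the fault it would be 1.)

0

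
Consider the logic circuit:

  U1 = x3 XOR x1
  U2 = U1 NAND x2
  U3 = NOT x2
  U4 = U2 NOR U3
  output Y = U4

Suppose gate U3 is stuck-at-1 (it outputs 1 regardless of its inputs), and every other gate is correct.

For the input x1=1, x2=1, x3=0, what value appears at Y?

Propagate with U3 forced: U1=1, U2=0, U3=1 [stuck-at-1], U4=0.
So Y = 0. (Without the fault it would be 1.)

0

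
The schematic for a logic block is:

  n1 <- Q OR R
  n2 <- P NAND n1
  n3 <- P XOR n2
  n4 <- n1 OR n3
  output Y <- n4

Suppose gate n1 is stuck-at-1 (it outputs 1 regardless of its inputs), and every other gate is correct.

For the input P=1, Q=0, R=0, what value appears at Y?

Propagate with n1 forced: n1=1 [stuck-at-1], n2=0, n3=1, n4=1.
So Y = 1. (Without the fault it would be 0.)

1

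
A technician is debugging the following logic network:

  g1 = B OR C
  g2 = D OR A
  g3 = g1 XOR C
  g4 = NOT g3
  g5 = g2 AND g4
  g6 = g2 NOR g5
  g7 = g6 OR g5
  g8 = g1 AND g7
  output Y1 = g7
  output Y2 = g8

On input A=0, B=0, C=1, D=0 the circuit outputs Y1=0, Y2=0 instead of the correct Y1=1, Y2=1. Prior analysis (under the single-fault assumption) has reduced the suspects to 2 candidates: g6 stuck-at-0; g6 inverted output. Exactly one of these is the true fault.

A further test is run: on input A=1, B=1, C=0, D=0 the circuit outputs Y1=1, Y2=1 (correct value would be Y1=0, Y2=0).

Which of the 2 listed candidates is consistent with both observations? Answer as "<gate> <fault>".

Evaluate each candidate on input A=1, B=1, C=0, D=0:
  g6 stuck-at-0: g1=1, g2=1, g3=1, g4=0, g5=0, g6=0 [stuck-at-0], g7=0, g8=0 → Y1=0, Y2=0 — eliminated
  g6 inverted output: g1=1, g2=1, g3=1, g4=0, g5=0, g6=1 [inverted output], g7=1, g8=1 → Y1=1, Y2=1 — matches
Only g6 inverted output reproduces the observed Y1=1, Y2=1.

g6 inverted output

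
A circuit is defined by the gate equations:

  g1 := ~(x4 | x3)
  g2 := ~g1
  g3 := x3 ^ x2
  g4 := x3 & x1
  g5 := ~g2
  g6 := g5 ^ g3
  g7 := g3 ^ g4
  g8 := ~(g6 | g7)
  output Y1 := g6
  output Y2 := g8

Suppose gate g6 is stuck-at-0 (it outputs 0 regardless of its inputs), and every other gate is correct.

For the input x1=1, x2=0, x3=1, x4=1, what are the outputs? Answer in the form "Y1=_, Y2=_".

Y1=0, Y2=1

Propagate with g6 forced: g1=0, g2=1, g3=1, g4=1, g5=0, g6=0 [stuck-at-0], g7=0, g8=1.
So the outputs are Y1=0, Y2=1. (Without the fault they would be Y1=1, Y2=0.)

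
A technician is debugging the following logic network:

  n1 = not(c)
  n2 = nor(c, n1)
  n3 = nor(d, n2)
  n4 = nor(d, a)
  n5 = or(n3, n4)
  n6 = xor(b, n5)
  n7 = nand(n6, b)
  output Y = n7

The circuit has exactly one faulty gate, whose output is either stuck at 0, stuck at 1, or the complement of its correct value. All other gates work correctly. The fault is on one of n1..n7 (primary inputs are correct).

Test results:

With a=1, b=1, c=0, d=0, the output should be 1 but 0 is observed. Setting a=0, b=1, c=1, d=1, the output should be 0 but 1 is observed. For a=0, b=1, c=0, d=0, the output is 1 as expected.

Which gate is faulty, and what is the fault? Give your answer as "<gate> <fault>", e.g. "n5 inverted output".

n3 inverted output

Fault-free values for test 1 (a=1, b=1, c=0, d=0): n1=1, n2=0, n3=1, n4=0, n5=1, n6=0, n7=1, giving Y=1. Observed 0.
Test 1: faults giving observed 0 are {n1 stuck-at-0, n1 inverted output, n2 stuck-at-1, n2 inverted output, n3 stuck-at-0, n3 inverted output, n5 stuck-at-0, n5 inverted output, n6 stuck-at-1, n6 inverted output, n7 stuck-at-0, n7 inverted output}.
Test 2 (a=0, b=1, c=1, d=1): fault-free n1=0, n2=0, n3=0, n4=0, n5=0, n6=1, n7=0 → 0; observed 1. Eliminates n1 stuck-at-0, n1 inverted output, n2 stuck-at-1, n2 inverted output, n3 stuck-at-0, n5 stuck-at-0, n6 stuck-at-1, n7 stuck-at-0.
Test 3 (a=0, b=1, c=0, d=0): fault-free n1=1, n2=0, n3=1, n4=1, n5=1, n6=0, n7=1 → 1; observed 1. Eliminates n5 inverted output, n6 inverted output, n7 inverted output.
Only n3 inverted output is consistent with every test.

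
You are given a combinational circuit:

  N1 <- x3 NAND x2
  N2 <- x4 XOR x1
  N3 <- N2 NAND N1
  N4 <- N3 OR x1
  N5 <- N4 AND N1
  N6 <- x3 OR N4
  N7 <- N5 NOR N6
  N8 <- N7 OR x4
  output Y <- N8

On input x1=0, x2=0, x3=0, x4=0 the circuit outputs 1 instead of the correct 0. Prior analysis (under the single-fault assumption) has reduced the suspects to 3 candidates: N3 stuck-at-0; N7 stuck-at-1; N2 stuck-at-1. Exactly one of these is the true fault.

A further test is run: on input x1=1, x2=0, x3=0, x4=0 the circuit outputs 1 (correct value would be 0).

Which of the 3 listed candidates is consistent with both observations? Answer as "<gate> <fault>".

Evaluate each candidate on input x1=1, x2=0, x3=0, x4=0:
  N3 stuck-at-0: N1=1, N2=1, N3=0 [stuck-at-0], N4=1, N5=1, N6=1, N7=0, N8=0 → 0 — eliminated
  N7 stuck-at-1: N1=1, N2=1, N3=0, N4=1, N5=1, N6=1, N7=1 [stuck-at-1], N8=1 → 1 — matches
  N2 stuck-at-1: N1=1, N2=1 [stuck-at-1], N3=0, N4=1, N5=1, N6=1, N7=0, N8=0 → 0 — eliminated
Only N7 stuck-at-1 reproduces the observed 1.

N7 stuck-at-1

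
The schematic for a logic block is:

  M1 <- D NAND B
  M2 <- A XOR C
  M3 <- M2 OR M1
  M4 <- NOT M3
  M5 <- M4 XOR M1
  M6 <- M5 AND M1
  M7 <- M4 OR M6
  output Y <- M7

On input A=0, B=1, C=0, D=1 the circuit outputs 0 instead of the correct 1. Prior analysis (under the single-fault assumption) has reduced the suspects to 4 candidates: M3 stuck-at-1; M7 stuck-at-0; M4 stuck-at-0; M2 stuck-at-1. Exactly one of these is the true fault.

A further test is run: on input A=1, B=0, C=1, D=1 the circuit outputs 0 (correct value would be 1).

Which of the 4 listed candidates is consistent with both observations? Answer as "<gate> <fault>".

M7 stuck-at-0

Evaluate each candidate on input A=1, B=0, C=1, D=1:
  M3 stuck-at-1: M1=1, M2=0, M3=1 [stuck-at-1], M4=0, M5=1, M6=1, M7=1 → 1 — eliminated
  M7 stuck-at-0: M1=1, M2=0, M3=1, M4=0, M5=1, M6=1, M7=0 [stuck-at-0] → 0 — matches
  M4 stuck-at-0: M1=1, M2=0, M3=1, M4=0 [stuck-at-0], M5=1, M6=1, M7=1 → 1 — eliminated
  M2 stuck-at-1: M1=1, M2=1 [stuck-at-1], M3=1, M4=0, M5=1, M6=1, M7=1 → 1 — eliminated
Only M7 stuck-at-0 reproduces the observed 0.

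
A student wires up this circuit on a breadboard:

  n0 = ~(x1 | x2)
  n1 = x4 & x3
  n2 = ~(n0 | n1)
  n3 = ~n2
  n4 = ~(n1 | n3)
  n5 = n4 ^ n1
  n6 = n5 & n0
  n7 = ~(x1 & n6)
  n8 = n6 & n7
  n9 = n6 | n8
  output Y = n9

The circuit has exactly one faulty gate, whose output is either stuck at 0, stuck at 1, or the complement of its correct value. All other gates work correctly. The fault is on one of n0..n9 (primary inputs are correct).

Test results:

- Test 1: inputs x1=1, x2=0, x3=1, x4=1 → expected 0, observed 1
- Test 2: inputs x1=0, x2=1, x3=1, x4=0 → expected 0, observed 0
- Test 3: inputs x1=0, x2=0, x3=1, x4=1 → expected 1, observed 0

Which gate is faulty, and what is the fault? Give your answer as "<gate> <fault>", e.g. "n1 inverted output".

Fault-free values for test 1 (x1=1, x2=0, x3=1, x4=1): n0=0, n1=1, n2=0, n3=1, n4=0, n5=1, n6=0, n7=1, n8=0, n9=0, giving Y=0. Observed 1.
Test 1: faults giving observed 1 are {n0 stuck-at-1, n0 inverted output, n6 stuck-at-1, n6 inverted output, n8 stuck-at-1, n8 inverted output, n9 stuck-at-1, n9 inverted output}.
Test 2 (x1=0, x2=1, x3=1, x4=0): fault-free n0=0, n1=0, n2=1, n3=0, n4=1, n5=1, n6=0, n7=1, n8=0, n9=0 → 0; observed 0. Eliminates n6 stuck-at-1, n6 inverted output, n8 stuck-at-1, n8 inverted output, n9 stuck-at-1, n9 inverted output.
Test 3 (x1=0, x2=0, x3=1, x4=1): fault-free n0=1, n1=1, n2=0, n3=1, n4=0, n5=1, n6=1, n7=1, n8=1, n9=1 → 1; observed 0. Eliminates n0 stuck-at-1.
Only n0 inverted output is consistent with every test.

n0 inverted output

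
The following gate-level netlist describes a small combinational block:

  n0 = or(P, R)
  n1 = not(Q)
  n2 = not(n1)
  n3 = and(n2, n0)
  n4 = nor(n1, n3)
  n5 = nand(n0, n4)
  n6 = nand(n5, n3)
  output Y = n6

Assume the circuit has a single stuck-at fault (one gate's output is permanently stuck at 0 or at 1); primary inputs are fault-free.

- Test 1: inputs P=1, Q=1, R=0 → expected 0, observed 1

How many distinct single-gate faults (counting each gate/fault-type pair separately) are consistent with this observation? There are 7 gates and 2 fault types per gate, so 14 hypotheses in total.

Fault-free: n0=1, n1=0, n2=1, n3=1, n4=0, n5=1, n6=0 → 0. Observed 1.
  n0 stuck-at-0: output 1 ✓
  n0 stuck-at-1: output 0 ✗
  n1 stuck-at-0: output 0 ✗
  n1 stuck-at-1: output 1 ✓
  n2 stuck-at-0: output 1 ✓
  n2 stuck-at-1: output 0 ✗
  n3 stuck-at-0: output 1 ✓
  n3 stuck-at-1: output 0 ✗
  n4 stuck-at-0: output 0 ✗
  n4 stuck-at-1: output 1 ✓
  n5 stuck-at-0: output 1 ✓
  n5 stuck-at-1: output 0 ✗
  n6 stuck-at-0: output 0 ✗
  n6 stuck-at-1: output 1 ✓
Consistent faults: {n0 stuck-at-0, n1 stuck-at-1, n2 stuck-at-0, n3 stuck-at-0, n4 stuck-at-1, n5 stuck-at-0, n6 stuck-at-1} — 7 in all.

7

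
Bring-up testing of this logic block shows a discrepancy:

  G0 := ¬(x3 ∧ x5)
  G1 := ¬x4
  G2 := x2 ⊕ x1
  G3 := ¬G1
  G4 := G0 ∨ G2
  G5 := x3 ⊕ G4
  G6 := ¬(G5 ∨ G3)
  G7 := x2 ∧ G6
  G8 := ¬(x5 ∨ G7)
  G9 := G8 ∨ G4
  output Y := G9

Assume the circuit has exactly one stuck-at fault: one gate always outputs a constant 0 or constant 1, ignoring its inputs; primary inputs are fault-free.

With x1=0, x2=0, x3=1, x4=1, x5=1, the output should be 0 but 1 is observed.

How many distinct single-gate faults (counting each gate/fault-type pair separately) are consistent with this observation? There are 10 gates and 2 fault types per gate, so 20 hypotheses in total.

5

Fault-free: G0=0, G1=0, G2=0, G3=1, G4=0, G5=1, G6=0, G7=0, G8=0, G9=0 → 0. Observed 1.
  G0: stuck-at-1 ✓; others ✗
  G1: none of the 2 fault types match ✗
  G2: stuck-at-1 ✓; others ✗
  G3: none of the 2 fault types match ✗
  G4: stuck-at-1 ✓; others ✗
  G5: none of the 2 fault types match ✗
  G6: none of the 2 fault types match ✗
  G7: none of the 2 fault types match ✗
  G8: stuck-at-1 ✓; others ✗
  G9: stuck-at-1 ✓; others ✗
Consistent faults: {G0 stuck-at-1, G2 stuck-at-1, G4 stuck-at-1, G8 stuck-at-1, G9 stuck-at-1} — 5 in all.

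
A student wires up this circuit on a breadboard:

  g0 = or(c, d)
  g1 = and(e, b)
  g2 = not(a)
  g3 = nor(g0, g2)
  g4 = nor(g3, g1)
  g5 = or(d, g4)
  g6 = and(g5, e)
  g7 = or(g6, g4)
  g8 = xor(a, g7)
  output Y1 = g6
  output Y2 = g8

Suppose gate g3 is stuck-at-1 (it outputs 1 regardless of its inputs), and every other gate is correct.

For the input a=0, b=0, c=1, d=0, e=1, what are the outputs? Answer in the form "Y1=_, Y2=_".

Propagate with g3 forced: g0=1, g1=0, g2=1, g3=1 [stuck-at-1], g4=0, g5=0, g6=0, g7=0, g8=0.
So the outputs are Y1=0, Y2=0. (Without the fault they would be Y1=1, Y2=1.)

Y1=0, Y2=0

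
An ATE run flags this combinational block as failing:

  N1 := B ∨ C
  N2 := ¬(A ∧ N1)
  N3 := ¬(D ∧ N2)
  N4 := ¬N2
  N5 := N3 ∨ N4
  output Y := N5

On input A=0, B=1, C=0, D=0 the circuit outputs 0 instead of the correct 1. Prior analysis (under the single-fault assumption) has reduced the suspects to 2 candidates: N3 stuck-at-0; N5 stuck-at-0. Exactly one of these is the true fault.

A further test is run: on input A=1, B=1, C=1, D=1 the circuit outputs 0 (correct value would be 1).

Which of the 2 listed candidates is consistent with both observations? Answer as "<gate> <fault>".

N5 stuck-at-0

Evaluate each candidate on input A=1, B=1, C=1, D=1:
  N3 stuck-at-0: N1=1, N2=0, N3=0 [stuck-at-0], N4=1, N5=1 → 1 — eliminated
  N5 stuck-at-0: N1=1, N2=0, N3=1, N4=1, N5=0 [stuck-at-0] → 0 — matches
Only N5 stuck-at-0 reproduces the observed 0.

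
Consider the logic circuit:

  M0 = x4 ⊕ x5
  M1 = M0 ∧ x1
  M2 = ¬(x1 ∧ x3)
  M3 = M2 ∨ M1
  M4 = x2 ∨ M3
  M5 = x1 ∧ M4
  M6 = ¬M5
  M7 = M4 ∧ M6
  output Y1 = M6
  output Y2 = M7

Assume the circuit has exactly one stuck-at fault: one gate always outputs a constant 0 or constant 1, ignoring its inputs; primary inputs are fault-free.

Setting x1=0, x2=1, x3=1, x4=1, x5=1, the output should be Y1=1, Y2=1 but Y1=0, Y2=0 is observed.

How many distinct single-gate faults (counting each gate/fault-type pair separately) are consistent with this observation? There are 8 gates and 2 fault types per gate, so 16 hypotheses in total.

2

Fault-free: M0=0, M1=0, M2=1, M3=1, M4=1, M5=0, M6=1, M7=1 → Y1=1, Y2=1. Observed Y1=0, Y2=0.
  M0: none of the 2 fault types match ✗
  M1: none of the 2 fault types match ✗
  M2: none of the 2 fault types match ✗
  M3: none of the 2 fault types match ✗
  M4: none of the 2 fault types match ✗
  M5: stuck-at-1 ✓; others ✗
  M6: stuck-at-0 ✓; others ✗
  M7: none of the 2 fault types match ✗
Consistent faults: {M5 stuck-at-1, M6 stuck-at-0} — 2 in all.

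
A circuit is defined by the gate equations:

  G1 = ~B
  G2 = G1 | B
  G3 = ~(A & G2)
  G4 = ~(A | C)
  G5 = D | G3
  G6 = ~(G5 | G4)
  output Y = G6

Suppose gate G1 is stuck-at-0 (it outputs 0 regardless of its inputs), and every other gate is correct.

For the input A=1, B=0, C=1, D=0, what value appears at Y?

Propagate with G1 forced: G1=0 [stuck-at-0], G2=0, G3=1, G4=0, G5=1, G6=0.
So Y = 0. (Without the fault it would be 1.)

0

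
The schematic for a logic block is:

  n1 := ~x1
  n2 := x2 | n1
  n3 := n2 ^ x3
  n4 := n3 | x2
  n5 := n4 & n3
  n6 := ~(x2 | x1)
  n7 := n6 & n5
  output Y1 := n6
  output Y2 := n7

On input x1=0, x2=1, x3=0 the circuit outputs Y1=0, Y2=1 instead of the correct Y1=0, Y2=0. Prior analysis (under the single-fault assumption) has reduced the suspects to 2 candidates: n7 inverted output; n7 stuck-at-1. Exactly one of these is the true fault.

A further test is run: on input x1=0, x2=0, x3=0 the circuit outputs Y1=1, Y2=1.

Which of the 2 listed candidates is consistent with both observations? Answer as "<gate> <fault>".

Evaluate each candidate on input x1=0, x2=0, x3=0:
  n7 inverted output: n1=1, n2=1, n3=1, n4=1, n5=1, n6=1, n7=0 [inverted output] → Y1=1, Y2=0 — eliminated
  n7 stuck-at-1: n1=1, n2=1, n3=1, n4=1, n5=1, n6=1, n7=1 [stuck-at-1] → Y1=1, Y2=1 — matches
Only n7 stuck-at-1 reproduces the observed Y1=1, Y2=1.

n7 stuck-at-1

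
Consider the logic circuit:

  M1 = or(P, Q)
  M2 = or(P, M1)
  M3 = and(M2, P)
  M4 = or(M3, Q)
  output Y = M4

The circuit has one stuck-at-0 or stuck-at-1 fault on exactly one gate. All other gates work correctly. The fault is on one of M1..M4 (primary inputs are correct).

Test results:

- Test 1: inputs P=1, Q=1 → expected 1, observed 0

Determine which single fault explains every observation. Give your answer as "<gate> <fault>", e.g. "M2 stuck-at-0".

M4 stuck-at-0

Fault-free values for test 1 (P=1, Q=1): M1=1, M2=1, M3=1, M4=1, giving Y=1. Observed 0.
Test 1: faults giving observed 0 are {M4 stuck-at-0}.
Only M4 stuck-at-0 is consistent with every test.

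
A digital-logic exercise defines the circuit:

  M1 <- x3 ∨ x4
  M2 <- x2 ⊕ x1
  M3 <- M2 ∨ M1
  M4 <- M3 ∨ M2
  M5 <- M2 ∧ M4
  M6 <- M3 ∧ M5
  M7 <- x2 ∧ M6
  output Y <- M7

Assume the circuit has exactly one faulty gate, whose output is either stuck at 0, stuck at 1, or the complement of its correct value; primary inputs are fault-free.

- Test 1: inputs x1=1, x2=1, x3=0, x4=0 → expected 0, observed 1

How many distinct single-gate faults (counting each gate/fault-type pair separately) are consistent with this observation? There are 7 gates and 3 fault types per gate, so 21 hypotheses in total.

6

Fault-free: M1=0, M2=0, M3=0, M4=0, M5=0, M6=0, M7=0 → 0. Observed 1.
  M1: none of the 3 fault types match ✗
  M2: stuck-at-1, inverted output ✓; others ✗
  M3: none of the 3 fault types match ✗
  M4: none of the 3 fault types match ✗
  M5: none of the 3 fault types match ✗
  M6: stuck-at-1, inverted output ✓; others ✗
  M7: stuck-at-1, inverted output ✓; others ✗
Consistent faults: {M2 stuck-at-1, M2 inverted output, M6 stuck-at-1, M6 inverted output, M7 stuck-at-1, M7 inverted output} — 6 in all.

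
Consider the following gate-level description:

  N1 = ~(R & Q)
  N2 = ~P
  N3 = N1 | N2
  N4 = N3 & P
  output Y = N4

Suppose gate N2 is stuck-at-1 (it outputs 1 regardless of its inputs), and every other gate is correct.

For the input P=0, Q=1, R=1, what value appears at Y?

Propagate with N2 forced: N1=0, N2=1 [stuck-at-1], N3=1, N4=0.
So Y = 0. (Same as the fault-free value — the fault is masked on this input.)

0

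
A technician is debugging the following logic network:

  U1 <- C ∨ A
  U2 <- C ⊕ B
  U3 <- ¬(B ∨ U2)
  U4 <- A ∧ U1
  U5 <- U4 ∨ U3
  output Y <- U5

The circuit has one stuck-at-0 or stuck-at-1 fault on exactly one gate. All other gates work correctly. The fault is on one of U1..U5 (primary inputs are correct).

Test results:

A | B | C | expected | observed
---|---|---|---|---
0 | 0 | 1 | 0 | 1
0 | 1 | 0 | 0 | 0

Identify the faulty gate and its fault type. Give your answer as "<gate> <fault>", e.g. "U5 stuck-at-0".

U2 stuck-at-0

Fault-free values for test 1 (A=0, B=0, C=1): U1=1, U2=1, U3=0, U4=0, U5=0, giving Y=0. Observed 1.
Test 1: faults giving observed 1 are {U2 stuck-at-0, U3 stuck-at-1, U4 stuck-at-1, U5 stuck-at-1}.
Test 2 (A=0, B=1, C=0): fault-free U1=0, U2=1, U3=0, U4=0, U5=0 → 0; observed 0. Eliminates U3 stuck-at-1, U4 stuck-at-1, U5 stuck-at-1.
Only U2 stuck-at-0 is consistent with every test.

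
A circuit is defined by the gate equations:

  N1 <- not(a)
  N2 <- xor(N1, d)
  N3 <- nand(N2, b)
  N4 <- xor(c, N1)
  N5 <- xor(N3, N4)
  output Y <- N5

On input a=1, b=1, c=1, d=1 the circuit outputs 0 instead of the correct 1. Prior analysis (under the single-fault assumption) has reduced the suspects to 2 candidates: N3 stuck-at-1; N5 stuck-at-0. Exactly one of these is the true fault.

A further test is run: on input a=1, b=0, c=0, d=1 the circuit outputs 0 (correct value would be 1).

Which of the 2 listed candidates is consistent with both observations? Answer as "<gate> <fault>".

Evaluate each candidate on input a=1, b=0, c=0, d=1:
  N3 stuck-at-1: N1=0, N2=1, N3=1 [stuck-at-1], N4=0, N5=1 → 1 — eliminated
  N5 stuck-at-0: N1=0, N2=1, N3=1, N4=0, N5=0 [stuck-at-0] → 0 — matches
Only N5 stuck-at-0 reproduces the observed 0.

N5 stuck-at-0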